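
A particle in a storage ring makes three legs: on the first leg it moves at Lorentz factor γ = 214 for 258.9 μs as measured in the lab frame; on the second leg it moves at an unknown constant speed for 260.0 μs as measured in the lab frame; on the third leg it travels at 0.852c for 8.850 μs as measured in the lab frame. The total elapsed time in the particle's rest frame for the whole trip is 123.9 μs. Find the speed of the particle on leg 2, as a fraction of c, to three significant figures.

Leg 1: γ = 214; τ_1 = 258.9/214.0 = 1.210 μs.
Leg 2: speed unknown; τ_2 = 260.0/γ_2.
Leg 3: γ = 1/√(1 − 0.852²) = 1/√0.2741 = 1.910; τ_3 = 8.850/1.910 = 4.633 μs.
Total proper time: 1.210 + τ_2 + 4.633 = 123.9, so τ_2 = 123.9 − 5.843 = 118.1 μs.
γ_2 = 260.0/118.1 = 2.202; β = √(1 − 1/γ²) = √0.7938.

β = 0.891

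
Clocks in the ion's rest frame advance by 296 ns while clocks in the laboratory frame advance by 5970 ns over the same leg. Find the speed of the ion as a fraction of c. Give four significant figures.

The proper time is measured in the ion's rest frame (both events occur at the ion's location); Δt is measured in the laboratory frame. γ = Δt/τ = 5970/296 = 20.17.
β = √(1 − 1/γ²) = √(1 − 0.002458) = √0.9975

v = 0.9988c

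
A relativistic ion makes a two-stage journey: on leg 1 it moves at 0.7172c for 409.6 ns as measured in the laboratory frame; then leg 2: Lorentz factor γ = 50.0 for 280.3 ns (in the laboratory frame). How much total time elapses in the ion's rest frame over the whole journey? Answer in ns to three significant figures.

τ = 291 ns

Leg 1: γ = 1/√(1 − 0.7172²) = 1/√0.4856 = 1.435; τ_1 = 409.6/1.435 = 285.4 ns.
Leg 2: γ = 50.0; τ_2 = 280.3/50.00 = 5.606 ns.
Total: 285.4 + 5.606 ns.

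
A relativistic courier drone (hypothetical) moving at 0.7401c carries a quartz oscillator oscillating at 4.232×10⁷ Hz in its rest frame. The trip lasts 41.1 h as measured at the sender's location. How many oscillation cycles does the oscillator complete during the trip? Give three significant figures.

N = 4.21×10¹²

γ = 1/√(1 − 0.7401²) = 1/√0.4523 = 1.487
The oscillator's own cycle count is N = f × τ where τ is the proper time aboard the drone. τ = Δt/γ = 41.1/1.487 = 27.64 h = 9.950×10⁴ s.
N = 4.232×10⁷ × 9.950×10⁴ = 4.211×10¹².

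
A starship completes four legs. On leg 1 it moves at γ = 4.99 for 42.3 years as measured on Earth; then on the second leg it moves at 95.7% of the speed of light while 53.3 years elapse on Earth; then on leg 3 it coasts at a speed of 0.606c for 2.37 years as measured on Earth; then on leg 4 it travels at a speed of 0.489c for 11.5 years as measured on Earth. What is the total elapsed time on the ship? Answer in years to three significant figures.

Leg 1: γ = 4.99; τ_1 = 42.3/4.990 = 8.477 years.
Leg 2: β = 0.957; γ = 1/√(1 − 0.957²) = 1/√0.08415 = 3.447; τ_2 = 53.3/3.447 = 15.46 years.
Leg 3: γ = 1/√(1 − 0.606²) = 1/√0.6328 = 1.257; τ_3 = 2.37/1.257 = 1.885 years.
Leg 4: γ = 1/√(1 − 0.489²) = 1/√0.7609 = 1.146; τ_4 = 11.5/1.146 = 10.03 years.
Total: 8.477 + 15.46 + 1.885 + 10.03 years.

τ = 35.9 years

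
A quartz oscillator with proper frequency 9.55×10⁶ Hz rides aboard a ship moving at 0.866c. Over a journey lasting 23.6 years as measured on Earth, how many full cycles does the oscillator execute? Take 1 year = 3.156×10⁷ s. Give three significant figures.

γ = 1/√(1 − 0.866²) = 1/√0.2500 = 2.000
The oscillator's own cycle count is N = f × τ where τ is the proper time on the ship. τ = Δt/γ = 23.6/2.000 = 11.80 years = 3.724×10⁸ s.
N = 9.55×10⁶ × 3.724×10⁸ = 3.557×10¹⁵.

N = 3.56×10¹⁵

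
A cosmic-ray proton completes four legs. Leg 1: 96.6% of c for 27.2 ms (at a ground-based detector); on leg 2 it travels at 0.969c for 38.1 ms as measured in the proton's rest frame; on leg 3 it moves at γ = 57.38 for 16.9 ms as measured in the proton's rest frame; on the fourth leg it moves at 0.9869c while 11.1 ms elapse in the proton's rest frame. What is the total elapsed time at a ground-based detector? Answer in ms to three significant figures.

Δt = 1220 ms

Leg 1: 27.2 ms is already measured at a ground-based detector.
Leg 2: γ = 1/√(1 − 0.969²) = 1/√0.06104 = 4.048; Δt_2 = 4.048 × 38.1 = 154.2 ms.
Leg 3: γ = 57.38; Δt_3 = 57.38 × 16.9 = 969.7 ms.
Leg 4: γ = 1/√(1 − 0.9869²) = 1/√0.02603 = 6.198; Δt_4 = 6.198 × 11.1 = 68.80 ms.
Total: 27.20 + 154.2 + 969.7 + 68.80 ms.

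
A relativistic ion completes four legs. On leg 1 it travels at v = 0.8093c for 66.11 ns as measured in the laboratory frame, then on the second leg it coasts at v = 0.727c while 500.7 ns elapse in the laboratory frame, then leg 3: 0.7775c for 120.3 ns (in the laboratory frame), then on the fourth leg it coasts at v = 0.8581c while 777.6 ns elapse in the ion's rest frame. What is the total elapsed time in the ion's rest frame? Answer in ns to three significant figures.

Leg 1: γ = 1/√(1 − 0.8093²) = 1/√0.3450 = 1.702; τ_1 = 66.11/1.702 = 38.83 ns.
Leg 2: γ = 1/√(1 − 0.727²) = 1/√0.4715 = 1.456; τ_2 = 500.7/1.456 = 343.8 ns.
Leg 3: γ = 1/√(1 − 0.7775²) = 1/√0.3955 = 1.590; τ_3 = 120.3/1.590 = 75.65 ns.
Leg 4: 777.6 ns is already measured in the ion's rest frame.
Total: 38.83 + 343.8 + 75.65 + 777.6 ns.

τ = 1240 ns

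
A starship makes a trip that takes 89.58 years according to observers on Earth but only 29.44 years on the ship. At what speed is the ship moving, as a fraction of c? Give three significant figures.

The proper time is measured on the ship (both events occur at the ship's location); Δt is measured on Earth. γ = Δt/τ = 89.58/29.44 = 3.043.
β = √(1 − 1/γ²) = √(1 − 0.1080) = √0.8920

β = 0.944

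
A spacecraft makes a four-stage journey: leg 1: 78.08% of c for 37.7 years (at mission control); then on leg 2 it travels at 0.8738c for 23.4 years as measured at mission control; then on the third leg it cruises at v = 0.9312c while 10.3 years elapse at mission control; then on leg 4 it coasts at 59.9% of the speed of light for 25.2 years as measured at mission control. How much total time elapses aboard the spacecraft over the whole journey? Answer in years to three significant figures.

τ = 58.9 years

Leg 1: β = 0.7808; γ = 1/√(1 − 0.7808²) = 1/√0.3904 = 1.601; τ_1 = 37.7/1.601 = 23.55 years.
Leg 2: γ = 1/√(1 − 0.8738²) = 1/√0.2365 = 2.056; τ_2 = 23.4/2.056 = 11.38 years.
Leg 3: γ = 1/√(1 − 0.9312²) = 1/√0.1329 = 2.743; τ_3 = 10.3/2.743 = 3.754 years.
Leg 4: β = 0.599; γ = 1/√(1 − 0.599²) = 1/√0.6412 = 1.249; τ_4 = 25.2/1.249 = 20.18 years.
Total: 23.55 + 11.38 + 3.754 + 20.18 years.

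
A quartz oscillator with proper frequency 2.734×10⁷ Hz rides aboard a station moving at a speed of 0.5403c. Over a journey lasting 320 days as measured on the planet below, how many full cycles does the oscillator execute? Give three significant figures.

N = 6.36×10¹⁴

γ = 1/√(1 − 0.5403²) = 1/√0.7081 = 1.188
The oscillator's own cycle count is N = f × τ where τ is the proper time aboard the station. τ = Δt/γ = 320/1.188 = 269.3 days = 2.327×10⁷ s.
N = 2.734×10⁷ × 2.327×10⁷ = 6.361×10¹⁴.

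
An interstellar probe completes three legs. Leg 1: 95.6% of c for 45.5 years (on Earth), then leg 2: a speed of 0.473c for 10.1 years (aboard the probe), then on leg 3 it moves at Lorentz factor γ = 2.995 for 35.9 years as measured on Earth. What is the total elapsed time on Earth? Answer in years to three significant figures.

Δt = 92.9 years

Leg 1: 45.5 years is already measured on Earth.
Leg 2: γ = 1/√(1 − 0.473²) = 1/√0.7763 = 1.135; Δt_2 = 1.135 × 10.1 = 11.46 years.
Leg 3: 35.9 years is already measured on Earth.
Total: 45.50 + 11.46 + 35.90 years.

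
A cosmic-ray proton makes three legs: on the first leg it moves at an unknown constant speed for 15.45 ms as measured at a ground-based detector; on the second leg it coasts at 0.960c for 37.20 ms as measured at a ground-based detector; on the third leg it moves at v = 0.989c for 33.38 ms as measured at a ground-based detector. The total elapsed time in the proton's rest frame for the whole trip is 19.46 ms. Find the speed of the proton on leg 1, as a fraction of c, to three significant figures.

Leg 1: speed unknown; τ_1 = 15.45/γ_1.
Leg 2: γ = 1/√(1 − 0.960²) = 25/7 ≈ 3.571; τ_2 = 37.20/3.571 = 10.42 ms.
Leg 3: γ = 1/√(1 − 0.989²) = 1/√0.02188 = 6.761; τ_3 = 33.38/6.761 = 4.937 ms.
Total proper time: τ_1 + 10.42 + 4.937 = 19.46, so τ_1 = 19.46 − 15.35 = 4.107 ms.
γ_1 = 15.45/4.107 = 3.762; β = √(1 − 1/γ²) = √0.9294.

β = 0.964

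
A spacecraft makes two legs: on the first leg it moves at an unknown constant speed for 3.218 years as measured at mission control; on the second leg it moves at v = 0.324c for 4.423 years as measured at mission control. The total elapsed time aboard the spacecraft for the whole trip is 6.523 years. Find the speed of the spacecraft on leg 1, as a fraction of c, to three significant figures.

Leg 1: speed unknown; τ_1 = 3.218/γ_1.
Leg 2: γ = 1/√(1 − 0.324²) = 1/√0.8950 = 1.057; τ_2 = 4.423/1.057 = 4.184 years.
Total proper time: τ_1 + 4.184 = 6.523, so τ_1 = 6.523 − 4.184 = 2.339 years.
γ_1 = 3.218/2.339 = 1.376; β = √(1 − 1/γ²) = √0.4719.

β = 0.687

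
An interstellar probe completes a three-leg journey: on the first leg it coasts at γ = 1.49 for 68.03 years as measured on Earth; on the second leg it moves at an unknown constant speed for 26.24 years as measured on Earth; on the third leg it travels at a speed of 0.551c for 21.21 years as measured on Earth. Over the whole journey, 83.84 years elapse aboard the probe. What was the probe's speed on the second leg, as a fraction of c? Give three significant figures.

β = 0.625

Leg 1: γ = 1.49; τ_1 = 68.03/1.490 = 45.66 years.
Leg 2: speed unknown; τ_2 = 26.24/γ_2.
Leg 3: γ = 1/√(1 − 0.551²) = 1/√0.6964 = 1.198; τ_3 = 21.21/1.198 = 17.70 years.
Total proper time: 45.66 + τ_2 + 17.70 = 83.84, so τ_2 = 83.84 − 63.36 = 20.48 years.
γ_2 = 26.24/20.48 = 1.281; β = √(1 − 1/γ²) = √0.3907.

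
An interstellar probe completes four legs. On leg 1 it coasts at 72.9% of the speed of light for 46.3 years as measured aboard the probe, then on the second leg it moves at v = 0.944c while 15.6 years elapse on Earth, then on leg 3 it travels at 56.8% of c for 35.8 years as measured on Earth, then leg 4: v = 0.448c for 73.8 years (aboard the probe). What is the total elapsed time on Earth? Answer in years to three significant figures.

Leg 1: β = 0.729; γ = 1/√(1 − 0.729²) = 1/√0.4686 = 1.461; Δt_1 = 1.461 × 46.3 = 67.64 years.
Leg 2: 15.6 years is already measured on Earth.
Leg 3: 35.8 years is already measured on Earth.
Leg 4: γ = 1/√(1 − 0.448²) = 1/√0.7993 = 1.119; Δt_4 = 1.119 × 73.8 = 82.55 years.
Total: 67.64 + 15.60 + 35.80 + 82.55 years.

Δt = 202 years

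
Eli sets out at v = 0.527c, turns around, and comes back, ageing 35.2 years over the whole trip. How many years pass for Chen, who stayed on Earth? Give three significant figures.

Δt = 41.4 years

γ = 1/√(1 − 0.527²) = 1/√0.7223 = 1.177
Earth-frame duration is the dilated interval: Δt = γτ = 1.177 × 35.2 years.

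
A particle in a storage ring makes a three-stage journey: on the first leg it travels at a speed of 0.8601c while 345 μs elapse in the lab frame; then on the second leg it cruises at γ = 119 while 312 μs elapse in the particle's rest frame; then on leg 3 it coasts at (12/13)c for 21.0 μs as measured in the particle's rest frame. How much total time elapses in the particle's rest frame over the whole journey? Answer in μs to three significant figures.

τ = 509 μs

Leg 1: γ = 1/√(1 − 0.8601²) = 1/√0.2602 = 1.960; τ_1 = 345/1.960 = 176.0 μs.
Leg 2: 312 μs is already measured in the particle's rest frame.
Leg 3: 21.0 μs is already measured in the particle's rest frame.
Total: 176.0 + 312.0 + 21.00 μs.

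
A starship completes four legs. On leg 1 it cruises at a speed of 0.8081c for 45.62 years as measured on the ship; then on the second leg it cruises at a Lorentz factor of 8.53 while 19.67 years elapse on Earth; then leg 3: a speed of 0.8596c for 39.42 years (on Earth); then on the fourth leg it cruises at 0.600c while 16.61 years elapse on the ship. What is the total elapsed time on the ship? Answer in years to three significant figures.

Leg 1: 45.62 years is already measured on the ship.
Leg 2: γ = 8.53; τ_2 = 19.67/8.530 = 2.306 years.
Leg 3: γ = 1/√(1 − 0.8596²) = 1/√0.2611 = 1.957; τ_3 = 39.42/1.957 = 20.14 years.
Leg 4: 16.61 years is already measured on the ship.
Total: 45.62 + 2.306 + 20.14 + 16.61 years.

τ = 84.7 years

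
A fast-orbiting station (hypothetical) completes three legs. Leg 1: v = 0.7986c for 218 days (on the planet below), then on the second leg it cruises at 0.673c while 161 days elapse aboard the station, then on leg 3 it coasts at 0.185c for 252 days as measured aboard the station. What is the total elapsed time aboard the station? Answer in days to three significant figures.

τ = 544 days

Leg 1: γ = 1/√(1 − 0.7986²) = 1/√0.3622 = 1.662; τ_1 = 218/1.662 = 131.2 days.
Leg 2: 161 days is already measured aboard the station.
Leg 3: 252 days is already measured aboard the station.
Total: 131.2 + 161.0 + 252.0 days.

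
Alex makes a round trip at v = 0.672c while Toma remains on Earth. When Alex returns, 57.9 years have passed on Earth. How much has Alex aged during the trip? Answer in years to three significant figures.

γ = 1/√(1 − 0.672²) = 1/√0.5484 = 1.350
Alex's clock measures proper time along the trip: τ = Δt/γ = 57.9/1.350 years.

τ = 42.9 years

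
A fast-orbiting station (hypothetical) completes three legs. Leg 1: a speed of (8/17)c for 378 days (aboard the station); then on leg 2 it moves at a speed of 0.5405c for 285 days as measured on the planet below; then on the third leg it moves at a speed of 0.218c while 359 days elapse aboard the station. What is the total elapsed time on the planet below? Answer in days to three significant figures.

Leg 1: γ = 1/√(1 − (8/17)²) = 17/15 ≈ 1.133; Δt_1 = 1.133 × 378 = 428.4 days.
Leg 2: 285 days is already measured on the planet below.
Leg 3: γ = 1/√(1 − 0.218²) = 1/√0.9525 = 1.025; Δt_3 = 1.025 × 359 = 367.8 days.
Total: 428.4 + 285.0 + 367.8 days.

Δt = 1080 days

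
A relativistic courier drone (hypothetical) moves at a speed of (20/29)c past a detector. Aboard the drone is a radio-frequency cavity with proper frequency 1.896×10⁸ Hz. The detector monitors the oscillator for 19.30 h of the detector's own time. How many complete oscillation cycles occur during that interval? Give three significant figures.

γ = 1/√(1 − (20/29)²) = 29/21 ≈ 1.381
During 19.30 h of lab time, the oscillator's proper time advances by τ = Δt/γ = 19.30/1.381 = 13.98 h = 5.031×10⁴ s.
N = f × τ = 1.896×10⁸ × 5.031×10⁴ = 9.539×10¹².

N = 9.54×10¹²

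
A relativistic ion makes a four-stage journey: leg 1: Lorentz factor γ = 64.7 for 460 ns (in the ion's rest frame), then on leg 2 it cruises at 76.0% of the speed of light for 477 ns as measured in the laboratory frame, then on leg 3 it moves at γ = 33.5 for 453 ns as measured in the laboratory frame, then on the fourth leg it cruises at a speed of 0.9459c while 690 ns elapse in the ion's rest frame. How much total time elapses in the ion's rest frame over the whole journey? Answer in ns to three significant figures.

τ = 1470 ns

Leg 1: 460 ns is already measured in the ion's rest frame.
Leg 2: β = 0.760; γ = 1/√(1 − 0.760²) = 1/√0.4224 = 1.539; τ_2 = 477/1.539 = 310.0 ns.
Leg 3: γ = 33.5; τ_3 = 453/33.50 = 13.52 ns.
Leg 4: 690 ns is already measured in the ion's rest frame.
Total: 460.0 + 310.0 + 13.52 + 690.0 ns.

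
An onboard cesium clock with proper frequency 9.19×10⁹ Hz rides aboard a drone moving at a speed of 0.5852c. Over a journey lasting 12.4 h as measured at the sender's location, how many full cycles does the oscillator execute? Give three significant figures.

N = 3.33×10¹⁴

γ = 1/√(1 − 0.5852²) = 1/√0.6575 = 1.233
The oscillator's own cycle count is N = f × τ where τ is the proper time aboard the drone. τ = Δt/γ = 12.4/1.233 = 10.06 h = 3.620×10⁴ s.
N = 9.19×10⁹ × 3.620×10⁴ = 3.327×10¹⁴.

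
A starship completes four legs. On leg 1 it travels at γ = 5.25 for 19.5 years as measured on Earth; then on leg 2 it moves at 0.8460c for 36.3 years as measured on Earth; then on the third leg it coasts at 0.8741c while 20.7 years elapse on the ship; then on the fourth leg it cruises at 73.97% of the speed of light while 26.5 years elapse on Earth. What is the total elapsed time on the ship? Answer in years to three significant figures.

Leg 1: γ = 5.25; τ_1 = 19.5/5.250 = 3.714 years.
Leg 2: γ = 1/√(1 − 0.8460²) = 1/√0.2843 = 1.876; τ_2 = 36.3/1.876 = 19.35 years.
Leg 3: 20.7 years is already measured on the ship.
Leg 4: β = 0.7397; γ = 1/√(1 − 0.7397²) = 1/√0.4528 = 1.486; τ_4 = 26.5/1.486 = 17.83 years.
Total: 3.714 + 19.35 + 20.70 + 17.83 years.

τ = 61.6 years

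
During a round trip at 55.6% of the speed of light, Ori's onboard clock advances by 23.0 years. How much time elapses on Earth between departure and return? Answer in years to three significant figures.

β = 0.556; γ = 1/√(1 − 0.556²) = 1/√0.6909 = 1.203
Earth-frame duration is the dilated interval: Δt = γτ = 1.203 × 23.0 years.

Δt = 27.7 years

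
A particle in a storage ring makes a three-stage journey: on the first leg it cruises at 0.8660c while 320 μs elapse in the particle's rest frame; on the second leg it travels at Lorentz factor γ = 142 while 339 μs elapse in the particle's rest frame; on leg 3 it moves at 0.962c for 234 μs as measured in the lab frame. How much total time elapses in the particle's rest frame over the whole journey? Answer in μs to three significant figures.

τ = 723 μs

Leg 1: 320 μs is already measured in the particle's rest frame.
Leg 2: 339 μs is already measured in the particle's rest frame.
Leg 3: γ = 1/√(1 − 0.962²) = 1/√0.07456 = 3.662; τ_3 = 234/3.662 = 63.89 μs.
Total: 320.0 + 339.0 + 63.89 μs.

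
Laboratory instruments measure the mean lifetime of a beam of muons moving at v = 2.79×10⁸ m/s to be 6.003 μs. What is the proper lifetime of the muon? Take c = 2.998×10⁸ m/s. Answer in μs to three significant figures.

τ₀ = 2.20 μs

β = 2.79×10⁸/2.998×10⁸ = 0.9306; γ = 1/√(1 − 0.9306²) = 2.732
The lab-frame lifetime is the dilated interval; the proper lifetime is τ₀ = Δt/γ = 6.003/2.732 μs.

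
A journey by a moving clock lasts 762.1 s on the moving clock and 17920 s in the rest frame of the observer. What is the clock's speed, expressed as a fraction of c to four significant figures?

β = 0.9991

The proper time is measured on the moving clock (both events occur at the clock's location); Δt is measured in the rest frame of the observer. γ = Δt/τ = 17920/762.1 = 23.51.
β = √(1 − 1/γ²) = √(1 − 0.001809) = √0.9982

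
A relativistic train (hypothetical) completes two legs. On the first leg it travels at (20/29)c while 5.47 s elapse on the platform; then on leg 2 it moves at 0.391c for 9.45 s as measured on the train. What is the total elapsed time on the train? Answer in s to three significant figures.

τ = 13.4 s

Leg 1: γ = 1/√(1 − (20/29)²) = 29/21 ≈ 1.381; τ_1 = 5.47/1.381 = 3.961 s.
Leg 2: 9.45 s is already measured on the train.
Total: 3.961 + 9.450 s.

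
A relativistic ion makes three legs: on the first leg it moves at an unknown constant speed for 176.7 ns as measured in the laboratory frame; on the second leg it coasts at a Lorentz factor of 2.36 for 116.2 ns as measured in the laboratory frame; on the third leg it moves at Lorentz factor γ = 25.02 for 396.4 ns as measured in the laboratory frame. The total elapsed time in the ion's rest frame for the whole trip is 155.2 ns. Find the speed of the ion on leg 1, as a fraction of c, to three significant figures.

Leg 1: speed unknown; τ_1 = 176.7/γ_1.
Leg 2: γ = 2.36; τ_2 = 116.2/2.360 = 49.24 ns.
Leg 3: γ = 25.02; τ_3 = 396.4/25.02 = 15.84 ns.
Total proper time: τ_1 + 49.24 + 15.84 = 155.2, so τ_1 = 155.2 − 65.08 = 90.12 ns.
γ_1 = 176.7/90.12 = 1.961; β = √(1 − 1/γ²) = √0.7399.

β = 0.860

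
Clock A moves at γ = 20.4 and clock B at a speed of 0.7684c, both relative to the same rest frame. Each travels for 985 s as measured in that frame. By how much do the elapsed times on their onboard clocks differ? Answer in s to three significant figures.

A: γ = 20.4; τ_A = 985/20.40 = 48.28 s.
B: γ = 1/√(1 − 0.7684²) = 1/√0.4096 = 1.563; τ_B = 985/1.563 = 630.4 s.

|τ_A − τ_B| = 582 s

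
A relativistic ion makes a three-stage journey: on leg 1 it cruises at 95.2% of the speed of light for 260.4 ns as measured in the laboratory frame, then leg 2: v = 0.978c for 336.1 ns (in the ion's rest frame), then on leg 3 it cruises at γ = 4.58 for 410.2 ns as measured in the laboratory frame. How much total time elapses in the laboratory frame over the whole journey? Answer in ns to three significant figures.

Δt = 2280 ns

Leg 1: 260.4 ns is already measured in the laboratory frame.
Leg 2: γ = 1/√(1 − 0.978²) = 1/√0.04352 = 4.794; Δt_2 = 4.794 × 336.1 = 1611 ns.
Leg 3: 410.2 ns is already measured in the laboratory frame.
Total: 260.4 + 1611 + 410.2 ns.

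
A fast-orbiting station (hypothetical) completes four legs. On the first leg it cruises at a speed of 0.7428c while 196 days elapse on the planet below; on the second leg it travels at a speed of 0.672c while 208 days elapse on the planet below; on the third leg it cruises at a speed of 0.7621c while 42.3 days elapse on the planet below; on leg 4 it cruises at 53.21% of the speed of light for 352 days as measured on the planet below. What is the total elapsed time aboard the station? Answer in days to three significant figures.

τ = 611 days

Leg 1: γ = 1/√(1 − 0.7428²) = 1/√0.4482 = 1.494; τ_1 = 196/1.494 = 131.2 days.
Leg 2: γ = 1/√(1 − 0.672²) = 1/√0.5484 = 1.350; τ_2 = 208/1.350 = 154.0 days.
Leg 3: γ = 1/√(1 − 0.7621²) = 1/√0.4192 = 1.544; τ_3 = 42.3/1.544 = 27.39 days.
Leg 4: β = 0.5321; γ = 1/√(1 − 0.5321²) = 1/√0.7169 = 1.181; τ_4 = 352/1.181 = 298.0 days.
Total: 131.2 + 154.0 + 27.39 + 298.0 days.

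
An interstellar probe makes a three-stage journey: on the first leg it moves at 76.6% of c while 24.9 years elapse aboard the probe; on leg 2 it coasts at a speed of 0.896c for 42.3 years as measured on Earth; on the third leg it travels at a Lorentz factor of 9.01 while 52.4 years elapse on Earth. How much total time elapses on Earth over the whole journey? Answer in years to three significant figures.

Δt = 133 years

Leg 1: β = 0.766; γ = 1/√(1 − 0.766²) = 1/√0.4132 = 1.556; Δt_1 = 1.556 × 24.9 = 38.73 years.
Leg 2: 42.3 years is already measured on Earth.
Leg 3: 52.4 years is already measured on Earth.
Total: 38.73 + 42.30 + 52.40 years.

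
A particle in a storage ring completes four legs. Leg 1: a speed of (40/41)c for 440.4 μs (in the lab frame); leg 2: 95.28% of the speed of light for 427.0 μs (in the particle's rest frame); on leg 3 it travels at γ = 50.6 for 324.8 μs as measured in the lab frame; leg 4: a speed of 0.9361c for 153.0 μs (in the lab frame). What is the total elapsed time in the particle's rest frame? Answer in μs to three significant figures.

τ = 584 μs

Leg 1: γ = 1/√(1 − (40/41)²) = 41/9 ≈ 4.556; τ_1 = 440.4/4.556 = 96.67 μs.
Leg 2: 427.0 μs is already measured in the particle's rest frame.
Leg 3: γ = 50.6; τ_3 = 324.8/50.60 = 6.419 μs.
Leg 4: γ = 1/√(1 − 0.9361²) = 1/√0.1237 = 2.843; τ_4 = 153.0/2.843 = 53.82 μs.
Total: 96.67 + 427.0 + 6.419 + 53.82 μs.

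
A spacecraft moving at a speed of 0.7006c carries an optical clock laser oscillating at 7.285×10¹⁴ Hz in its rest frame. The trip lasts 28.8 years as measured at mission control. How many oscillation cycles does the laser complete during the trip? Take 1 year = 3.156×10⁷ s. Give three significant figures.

N = 4.72×10²³

γ = 1/√(1 − 0.7006²) = 1/√0.5092 = 1.401
The oscillator's own cycle count is N = f × τ where τ is the proper time aboard the spacecraft. τ = Δt/γ = 28.8/1.401 = 20.55 years = 6.486×10⁸ s.
N = 7.285×10¹⁴ × 6.486×10⁸ = 4.725×10²³.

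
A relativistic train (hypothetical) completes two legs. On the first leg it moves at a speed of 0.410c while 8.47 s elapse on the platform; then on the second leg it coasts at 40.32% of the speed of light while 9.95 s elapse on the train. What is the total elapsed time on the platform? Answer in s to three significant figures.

Leg 1: 8.47 s is already measured on the platform.
Leg 2: β = 0.4032; γ = 1/√(1 − 0.4032²) = 1/√0.8374 = 1.093; Δt_2 = 1.093 × 9.95 = 10.87 s.
Total: 8.470 + 10.87 s.

Δt = 19.3 s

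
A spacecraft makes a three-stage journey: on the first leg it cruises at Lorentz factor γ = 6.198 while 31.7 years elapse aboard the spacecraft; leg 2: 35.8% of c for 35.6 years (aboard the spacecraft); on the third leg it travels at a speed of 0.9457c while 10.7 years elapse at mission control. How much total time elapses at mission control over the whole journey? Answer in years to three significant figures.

Leg 1: γ = 6.198; Δt_1 = 6.198 × 31.7 = 196.5 years.
Leg 2: β = 0.358; γ = 1/√(1 − 0.358²) = 1/√0.8718 = 1.071; Δt_2 = 1.071 × 35.6 = 38.13 years.
Leg 3: 10.7 years is already measured at mission control.
Total: 196.5 + 38.13 + 10.70 years.

Δt = 245 years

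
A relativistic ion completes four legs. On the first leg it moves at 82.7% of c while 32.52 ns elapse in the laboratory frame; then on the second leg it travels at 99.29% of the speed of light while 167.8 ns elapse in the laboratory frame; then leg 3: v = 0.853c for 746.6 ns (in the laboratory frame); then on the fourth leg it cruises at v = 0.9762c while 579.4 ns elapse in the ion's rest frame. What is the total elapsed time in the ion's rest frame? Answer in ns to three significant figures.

τ = 1010 ns

Leg 1: β = 0.827; γ = 1/√(1 − 0.827²) = 1/√0.3161 = 1.779; τ_1 = 32.52/1.779 = 18.28 ns.
Leg 2: β = 0.9929; γ = 1/√(1 − 0.9929²) = 1/√0.01415 = 8.407; τ_2 = 167.8/8.407 = 19.96 ns.
Leg 3: γ = 1/√(1 − 0.853²) = 1/√0.2724 = 1.916; τ_3 = 746.6/1.916 = 389.7 ns.
Leg 4: 579.4 ns is already measured in the ion's rest frame.
Total: 18.28 + 19.96 + 389.7 + 579.4 ns.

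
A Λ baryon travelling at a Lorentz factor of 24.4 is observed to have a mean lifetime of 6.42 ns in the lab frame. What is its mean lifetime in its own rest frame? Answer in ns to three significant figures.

γ = 24.4
The lab-frame lifetime is the dilated interval; the proper lifetime is τ₀ = Δt/γ = 6.42/24.40 ns.

τ₀ = 0.263 ns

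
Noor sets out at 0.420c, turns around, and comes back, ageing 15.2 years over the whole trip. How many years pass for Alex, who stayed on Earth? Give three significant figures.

Δt = 16.7 years

γ = 1/√(1 − 0.420²) = 1/√0.8236 = 1.102
Earth-frame duration is the dilated interval: Δt = γτ = 1.102 × 15.2 years.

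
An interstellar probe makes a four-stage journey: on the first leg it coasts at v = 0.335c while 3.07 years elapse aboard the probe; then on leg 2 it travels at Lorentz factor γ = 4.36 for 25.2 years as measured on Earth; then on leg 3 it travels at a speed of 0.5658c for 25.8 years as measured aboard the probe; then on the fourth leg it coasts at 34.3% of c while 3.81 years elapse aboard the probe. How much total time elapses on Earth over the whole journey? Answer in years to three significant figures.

Leg 1: γ = 1/√(1 − 0.335²) = 1/√0.8878 = 1.061; Δt_1 = 1.061 × 3.07 = 3.258 years.
Leg 2: 25.2 years is already measured on Earth.
Leg 3: γ = 1/√(1 − 0.5658²) = 1/√0.6799 = 1.213; Δt_3 = 1.213 × 25.8 = 31.29 years.
Leg 4: β = 0.343; γ = 1/√(1 − 0.343²) = 1/√0.8824 = 1.065; Δt_4 = 1.065 × 3.81 = 4.056 years.
Total: 3.258 + 25.20 + 31.29 + 4.056 years.

Δt = 63.8 years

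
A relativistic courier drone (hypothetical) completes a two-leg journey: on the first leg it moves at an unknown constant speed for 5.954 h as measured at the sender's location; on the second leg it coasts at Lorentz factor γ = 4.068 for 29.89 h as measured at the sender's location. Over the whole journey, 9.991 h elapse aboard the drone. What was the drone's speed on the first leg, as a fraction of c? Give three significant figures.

β = 0.896

Leg 1: speed unknown; τ_1 = 5.954/γ_1.
Leg 2: γ = 4.068; τ_2 = 29.89/4.068 = 7.348 h.
Total proper time: τ_1 + 7.348 = 9.991, so τ_1 = 9.991 − 7.348 = 2.643 h.
γ_1 = 5.954/2.643 = 2.252; β = √(1 − 1/γ²) = √0.8029.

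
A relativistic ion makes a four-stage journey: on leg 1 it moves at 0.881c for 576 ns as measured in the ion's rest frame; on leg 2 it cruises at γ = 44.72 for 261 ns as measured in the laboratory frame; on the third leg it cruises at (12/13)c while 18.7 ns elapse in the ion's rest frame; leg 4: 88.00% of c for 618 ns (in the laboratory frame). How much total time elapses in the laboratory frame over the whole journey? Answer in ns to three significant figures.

Leg 1: γ = 1/√(1 − 0.881²) = 1/√0.2238 = 2.114; Δt_1 = 2.114 × 576 = 1217 ns.
Leg 2: 261 ns is already measured in the laboratory frame.
Leg 3: γ = 1/√(1 − (12/13)²) = 13/5 = 2.600; Δt_3 = 2.600 × 18.7 = 48.62 ns.
Leg 4: 618 ns is already measured in the laboratory frame.
Total: 1217 + 261.0 + 48.62 + 618.0 ns.

Δt = 2150 ns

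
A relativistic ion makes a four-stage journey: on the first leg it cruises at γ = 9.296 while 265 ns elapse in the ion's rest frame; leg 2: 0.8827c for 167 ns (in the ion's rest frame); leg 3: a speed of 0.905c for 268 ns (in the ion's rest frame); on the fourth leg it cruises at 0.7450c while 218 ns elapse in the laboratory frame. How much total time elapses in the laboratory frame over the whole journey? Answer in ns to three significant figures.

Leg 1: γ = 9.296; Δt_1 = 9.296 × 265 = 2463 ns.
Leg 2: γ = 1/√(1 − 0.8827²) = 1/√0.2208 = 2.128; Δt_2 = 2.128 × 167 = 355.4 ns.
Leg 3: γ = 1/√(1 − 0.905²) = 1/√0.1810 = 2.351; Δt_3 = 2.351 × 268 = 630.0 ns.
Leg 4: 218 ns is already measured in the laboratory frame.
Total: 2463 + 355.4 + 630.0 + 218.0 ns.

Δt = 3670 ns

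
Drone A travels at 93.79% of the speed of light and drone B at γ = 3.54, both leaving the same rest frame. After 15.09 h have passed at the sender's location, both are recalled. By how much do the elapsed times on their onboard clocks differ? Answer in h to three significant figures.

|τ_A − τ_B| = 0.972 h

A: β = 0.9379; γ = 1/√(1 − 0.9379²) = 1/√0.1203 = 2.883; τ_A = 15.09/2.883 = 5.235 h.
B: γ = 3.54; τ_B = 15.09/3.540 = 4.263 h.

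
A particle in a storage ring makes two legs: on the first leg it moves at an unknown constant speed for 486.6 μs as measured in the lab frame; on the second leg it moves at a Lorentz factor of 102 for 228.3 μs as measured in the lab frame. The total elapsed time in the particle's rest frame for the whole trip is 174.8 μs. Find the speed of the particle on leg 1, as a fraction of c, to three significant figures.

β = 0.935

Leg 1: speed unknown; τ_1 = 486.6/γ_1.
Leg 2: γ = 102; τ_2 = 228.3/102.0 = 2.238 μs.
Total proper time: τ_1 + 2.238 = 174.8, so τ_1 = 174.8 − 2.238 = 172.6 μs.
γ_1 = 486.6/172.6 = 2.820; β = √(1 − 1/γ²) = √0.8742.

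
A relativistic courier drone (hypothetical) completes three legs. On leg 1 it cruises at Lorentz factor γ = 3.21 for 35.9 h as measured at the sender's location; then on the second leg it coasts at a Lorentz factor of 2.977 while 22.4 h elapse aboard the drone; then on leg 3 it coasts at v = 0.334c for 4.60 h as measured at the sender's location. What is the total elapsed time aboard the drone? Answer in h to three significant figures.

τ = 37.9 h

Leg 1: γ = 3.21; τ_1 = 35.9/3.210 = 11.18 h.
Leg 2: 22.4 h is already measured aboard the drone.
Leg 3: γ = 1/√(1 − 0.334²) = 1/√0.8884 = 1.061; τ_3 = 4.60/1.061 = 4.336 h.
Total: 11.18 + 22.40 + 4.336 h.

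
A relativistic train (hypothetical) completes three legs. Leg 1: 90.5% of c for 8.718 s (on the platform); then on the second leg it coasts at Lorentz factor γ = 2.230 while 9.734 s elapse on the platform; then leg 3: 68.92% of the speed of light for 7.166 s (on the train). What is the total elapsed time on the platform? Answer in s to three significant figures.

Leg 1: 8.718 s is already measured on the platform.
Leg 2: 9.734 s is already measured on the platform.
Leg 3: β = 0.6892; γ = 1/√(1 − 0.6892²) = 1/√0.5250 = 1.380; Δt_3 = 1.380 × 7.166 = 9.890 s.
Total: 8.718 + 9.734 + 9.890 s.

Δt = 28.3 s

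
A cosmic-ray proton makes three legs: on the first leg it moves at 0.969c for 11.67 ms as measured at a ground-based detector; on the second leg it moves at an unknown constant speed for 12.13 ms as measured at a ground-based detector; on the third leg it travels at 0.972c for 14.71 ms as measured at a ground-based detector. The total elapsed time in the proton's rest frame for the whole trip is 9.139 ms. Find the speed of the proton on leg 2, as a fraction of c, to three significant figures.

β = 0.973

Leg 1: γ = 1/√(1 − 0.969²) = 1/√0.06104 = 4.048; τ_1 = 11.67/4.048 = 2.883 ms.
Leg 2: speed unknown; τ_2 = 12.13/γ_2.
Leg 3: γ = 1/√(1 − 0.972²) = 1/√0.05522 = 4.256; τ_3 = 14.71/4.256 = 3.457 ms.
Total proper time: 2.883 + τ_2 + 3.457 = 9.139, so τ_2 = 9.139 − 6.340 = 2.799 ms.
γ_2 = 12.13/2.799 = 4.333; β = √(1 − 1/γ²) = √0.9467.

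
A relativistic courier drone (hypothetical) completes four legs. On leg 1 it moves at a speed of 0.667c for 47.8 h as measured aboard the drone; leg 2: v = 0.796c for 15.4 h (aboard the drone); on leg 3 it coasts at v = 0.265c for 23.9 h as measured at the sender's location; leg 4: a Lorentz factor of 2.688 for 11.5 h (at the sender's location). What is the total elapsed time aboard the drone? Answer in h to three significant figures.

τ = 90.5 h

Leg 1: 47.8 h is already measured aboard the drone.
Leg 2: 15.4 h is already measured aboard the drone.
Leg 3: γ = 1/√(1 − 0.265²) = 1/√0.9298 = 1.037; τ_3 = 23.9/1.037 = 23.05 h.
Leg 4: γ = 2.688; τ_4 = 11.5/2.688 = 4.278 h.
Total: 47.80 + 15.40 + 23.05 + 4.278 h.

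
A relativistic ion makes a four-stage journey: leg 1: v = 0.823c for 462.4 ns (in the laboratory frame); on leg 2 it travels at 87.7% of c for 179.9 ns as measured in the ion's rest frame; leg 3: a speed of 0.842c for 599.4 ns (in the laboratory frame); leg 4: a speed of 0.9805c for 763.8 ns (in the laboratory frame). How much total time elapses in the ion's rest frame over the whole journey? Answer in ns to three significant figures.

τ = 916 ns

Leg 1: γ = 1/√(1 − 0.823²) = 1/√0.3227 = 1.760; τ_1 = 462.4/1.760 = 262.7 ns.
Leg 2: 179.9 ns is already measured in the ion's rest frame.
Leg 3: γ = 1/√(1 − 0.842²) = 1/√0.2910 = 1.854; τ_3 = 599.4/1.854 = 323.4 ns.
Leg 4: γ = 1/√(1 − 0.9805²) = 1/√0.03862 = 5.089; τ_4 = 763.8/5.089 = 150.1 ns.
Total: 262.7 + 179.9 + 323.4 + 150.1 ns.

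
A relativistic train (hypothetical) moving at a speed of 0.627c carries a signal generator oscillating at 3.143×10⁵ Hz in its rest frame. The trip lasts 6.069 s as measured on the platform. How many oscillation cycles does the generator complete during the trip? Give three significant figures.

N = 1.49×10⁶

γ = 1/√(1 − 0.627²) = 1/√0.6069 = 1.284
The oscillator's own cycle count is N = f × τ where τ is the proper time on the train. τ = Δt/γ = 6.069/1.284 = 4.728 s = 4.728×10⁰ s.
N = 3.143×10⁵ × 4.728×10⁰ = 1.486×10⁶.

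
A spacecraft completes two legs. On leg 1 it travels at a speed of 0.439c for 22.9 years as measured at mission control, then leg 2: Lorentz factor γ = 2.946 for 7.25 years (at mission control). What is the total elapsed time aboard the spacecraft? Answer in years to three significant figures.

τ = 23.0 years

Leg 1: γ = 1/√(1 − 0.439²) = 1/√0.8073 = 1.113; τ_1 = 22.9/1.113 = 20.58 years.
Leg 2: γ = 2.946; τ_2 = 7.25/2.946 = 2.461 years.
Total: 20.58 + 2.461 years.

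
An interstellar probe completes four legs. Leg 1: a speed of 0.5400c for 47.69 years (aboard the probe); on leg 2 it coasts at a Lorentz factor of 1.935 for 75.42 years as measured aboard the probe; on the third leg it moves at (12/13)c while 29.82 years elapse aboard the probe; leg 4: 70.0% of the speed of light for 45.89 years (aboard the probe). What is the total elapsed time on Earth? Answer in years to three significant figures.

Leg 1: γ = 1/√(1 − 0.5400²) = 1/√0.7084 = 1.188; Δt_1 = 1.188 × 47.69 = 56.66 years.
Leg 2: γ = 1.935; Δt_2 = 1.935 × 75.42 = 145.9 years.
Leg 3: γ = 1/√(1 − (12/13)²) = 13/5 = 2.600; Δt_3 = 2.600 × 29.82 = 77.53 years.
Leg 4: β = 0.700; γ = 1/√(1 − 0.700²) = 1/√0.5100 = 1.400; Δt_4 = 1.400 × 45.89 = 64.26 years.
Total: 56.66 + 145.9 + 77.53 + 64.26 years.

Δt = 344 years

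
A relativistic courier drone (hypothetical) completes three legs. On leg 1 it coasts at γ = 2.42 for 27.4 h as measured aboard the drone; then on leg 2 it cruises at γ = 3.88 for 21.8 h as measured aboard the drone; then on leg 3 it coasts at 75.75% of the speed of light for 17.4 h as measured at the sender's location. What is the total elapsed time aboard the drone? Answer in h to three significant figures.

τ = 60.6 h

Leg 1: 27.4 h is already measured aboard the drone.
Leg 2: 21.8 h is already measured aboard the drone.
Leg 3: β = 0.7575; γ = 1/√(1 − 0.7575²) = 1/√0.4262 = 1.532; τ_3 = 17.4/1.532 = 11.36 h.
Total: 27.40 + 21.80 + 11.36 h.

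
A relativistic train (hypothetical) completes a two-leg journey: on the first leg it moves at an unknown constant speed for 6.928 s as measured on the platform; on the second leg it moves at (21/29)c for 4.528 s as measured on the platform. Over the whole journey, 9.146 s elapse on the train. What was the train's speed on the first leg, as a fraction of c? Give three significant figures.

Leg 1: speed unknown; τ_1 = 6.928/γ_1.
Leg 2: γ = 1/√(1 − (21/29)²) = 29/20 = 1.450; τ_2 = 4.528/1.450 = 3.123 s.
Total proper time: τ_1 + 3.123 = 9.146, so τ_1 = 9.146 − 3.123 = 6.023 s.
γ_1 = 6.928/6.023 = 1.150; β = √(1 − 1/γ²) = √0.2441.

β = 0.494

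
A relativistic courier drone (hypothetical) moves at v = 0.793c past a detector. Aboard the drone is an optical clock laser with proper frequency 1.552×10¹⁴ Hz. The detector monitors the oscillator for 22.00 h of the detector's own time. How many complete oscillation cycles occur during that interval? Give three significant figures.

N = 7.49×10¹⁸

γ = 1/√(1 − 0.793²) = 1/√0.3712 = 1.641
During 22.00 h of lab time, the oscillator's proper time advances by τ = Δt/γ = 22.00/1.641 = 13.40 h = 4.825×10⁴ s.
N = f × τ = 1.552×10¹⁴ × 4.825×10⁴ = 7.488×10¹⁸.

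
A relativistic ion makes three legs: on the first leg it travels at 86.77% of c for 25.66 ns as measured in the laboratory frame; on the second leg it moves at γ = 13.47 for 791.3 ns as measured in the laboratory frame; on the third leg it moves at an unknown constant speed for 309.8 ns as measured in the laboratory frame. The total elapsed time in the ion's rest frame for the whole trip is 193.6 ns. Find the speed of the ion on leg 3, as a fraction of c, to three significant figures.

β = 0.919

Leg 1: β = 0.8677; γ = 1/√(1 − 0.8677²) = 1/√0.2471 = 2.012; τ_1 = 25.66/2.012 = 12.76 ns.
Leg 2: γ = 13.47; τ_2 = 791.3/13.47 = 58.75 ns.
Leg 3: speed unknown; τ_3 = 309.8/γ_3.
Total proper time: 12.76 + 58.75 + τ_3 = 193.6, so τ_3 = 193.6 − 71.50 = 122.1 ns.
γ_3 = 309.8/122.1 = 2.537; β = √(1 − 1/γ²) = √0.8447.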